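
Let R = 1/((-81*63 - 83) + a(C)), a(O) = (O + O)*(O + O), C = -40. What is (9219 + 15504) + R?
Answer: 30013723/1214 ≈ 24723.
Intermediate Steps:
a(O) = 4*O² (a(O) = (2*O)*(2*O) = 4*O²)
R = 1/1214 (R = 1/((-81*63 - 83) + 4*(-40)²) = 1/((-5103 - 83) + 4*1600) = 1/(-5186 + 6400) = 1/1214 ≈ 0.00082372)
(9219 + 15504) + R = (9219 + 15504) + 1/1214 = 24723 + 1/1214 = 30013723/1214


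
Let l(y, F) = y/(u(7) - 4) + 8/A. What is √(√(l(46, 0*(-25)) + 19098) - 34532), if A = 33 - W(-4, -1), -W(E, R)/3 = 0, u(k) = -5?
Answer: √(-37605348 + 66*√5198105)/33 ≈ 185.46*I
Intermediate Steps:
W(E, R) = 0 (W(E, R) = -3*0 = 0)
A = 33 (A = 33 - 1*0 = 33 + 0 = 33)
l(y, F) = 8/33 - y/9 (l(y, F) = y/(-5 - 4) + 8/33 = y/(-9) + 8*(1/33) = y*(-⅑) + 8/33 = -y/9 + 8/33 = 8/33 - y/9)
√(√(l(46, 0*(-25)) + 19098) - 34532) = √(√((8/33 - ⅑*46) + 19098) - 34532) = √(√((8/33 - 46/9) + 19098) - 34532) = √(√(-482/99 + 19098) - 34532) = √(√(1890220/99) - 34532) = √(2*√5198105/33 - 34532) = √(-34532 + 2*√5198105/33)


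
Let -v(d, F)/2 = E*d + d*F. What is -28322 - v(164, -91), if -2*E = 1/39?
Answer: -2268794/39 ≈ -58174.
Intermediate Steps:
E = -1/78 (E = -½/39 = -½*1/39 = -1/78 ≈ -0.012821)
v(d, F) = d/39 - 2*F*d (v(d, F) = -2*(-d/78 + d*F) = -2*(-d/78 + F*d) = d/39 - 2*F*d)
-28322 - v(164, -91) = -28322 - 164*(1 - 78*(-91))/39 = -28322 - 164*(1 + 7098)/39 = -28322 - 164*7099/39 = -28322 - 1*1164236/39 = -28322 - 1164236/39 = -2268794/39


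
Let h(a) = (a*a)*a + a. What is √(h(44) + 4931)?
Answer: √90159 ≈ 300.26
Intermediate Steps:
h(a) = a + a³ (h(a) = a²*a + a = a³ + a = a + a³)
√(h(44) + 4931) = √((44 + 44³) + 4931) = √((44 + 85184) + 4931) = √(85228 + 4931) = √90159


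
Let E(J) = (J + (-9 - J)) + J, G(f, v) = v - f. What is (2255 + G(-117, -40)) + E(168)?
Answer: 2491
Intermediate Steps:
E(J) = -9 + J
(2255 + G(-117, -40)) + E(168) = (2255 + (-40 - 1*(-117))) + (-9 + 168) = (2255 + (-40 + 117)) + 159 = (2255 + 77) + 159 = 2332 + 159 = 2491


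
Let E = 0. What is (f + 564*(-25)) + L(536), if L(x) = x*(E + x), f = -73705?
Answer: 199491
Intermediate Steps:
L(x) = x² (L(x) = x*(0 + x) = x*x = x²)
(f + 564*(-25)) + L(536) = (-73705 + 564*(-25)) + 536² = (-73705 - 14100) + 287296 = -87805 + 287296 = 199491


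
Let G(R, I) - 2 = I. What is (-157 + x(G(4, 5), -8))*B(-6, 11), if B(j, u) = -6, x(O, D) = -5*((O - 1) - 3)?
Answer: 1032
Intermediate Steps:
G(R, I) = 2 + I
x(O, D) = 20 - 5*O (x(O, D) = -5*((-1 + O) - 3) = -5*(-4 + O) = 20 - 5*O)
(-157 + x(G(4, 5), -8))*B(-6, 11) = (-157 + (20 - 5*(2 + 5)))*(-6) = (-157 + (20 - 5*7))*(-6) = (-157 + (20 - 35))*(-6) = (-157 - 15)*(-6) = -172*(-6) = 1032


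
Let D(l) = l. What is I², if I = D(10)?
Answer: 100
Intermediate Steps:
I = 10
I² = 10² = 100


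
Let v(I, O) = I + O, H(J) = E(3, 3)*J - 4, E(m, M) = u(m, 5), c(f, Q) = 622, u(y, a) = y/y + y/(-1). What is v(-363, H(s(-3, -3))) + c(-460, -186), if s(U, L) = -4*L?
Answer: 231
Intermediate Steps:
u(y, a) = 1 - y (u(y, a) = 1 + y*(-1) = 1 - y)
E(m, M) = 1 - m
H(J) = -4 - 2*J (H(J) = (1 - 1*3)*J - 4 = (1 - 3)*J - 4 = -2*J - 4 = -4 - 2*J)
v(-363, H(s(-3, -3))) + c(-460, -186) = (-363 + (-4 - (-8)*(-3))) + 622 = (-363 + (-4 - 2*12)) + 622 = (-363 + (-4 - 24)) + 622 = (-363 - 28) + 622 = -391 + 622 = 231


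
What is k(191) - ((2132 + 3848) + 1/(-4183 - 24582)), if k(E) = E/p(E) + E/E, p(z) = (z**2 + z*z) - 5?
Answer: -12547572292723/2098608105 ≈ -5979.0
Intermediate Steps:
p(z) = -5 + 2*z**2 (p(z) = (z**2 + z**2) - 5 = 2*z**2 - 5 = -5 + 2*z**2)
k(E) = 1 + E/(-5 + 2*E**2) (k(E) = E/(-5 + 2*E**2) + E/E = E/(-5 + 2*E**2) + 1 = 1 + E/(-5 + 2*E**2))
k(191) - ((2132 + 3848) + 1/(-4183 - 24582)) = (-5 + 191 + 2*191**2)/(-5 + 2*191**2) - ((2132 + 3848) + 1/(-4183 - 24582)) = (-5 + 191 + 2*36481)/(-5 + 2*36481) - (5980 + 1/(-28765)) = (-5 + 191 + 72962)/(-5 + 72962) - (5980 - 1/28765) = 73148/72957 - 1*172014699/28765 = (1/72957)*73148 - 172014699/28765 = 73148/72957 - 172014699/28765 = -12547572292723/2098608105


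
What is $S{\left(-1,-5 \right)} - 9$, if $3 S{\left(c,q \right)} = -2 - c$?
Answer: $- \frac{28}{3} \approx -9.3333$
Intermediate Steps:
$S{\left(c,q \right)} = - \frac{2}{3} - \frac{c}{3}$ ($S{\left(c,q \right)} = \frac{-2 - c}{3} = - \frac{2}{3} - \frac{c}{3}$)
$S{\left(-1,-5 \right)} - 9 = \left(- \frac{2}{3} - - \frac{1}{3}\right) - 9 = \left(- \frac{2}{3} + \frac{1}{3}\right) - 9 = - \frac{1}{3} - 9 = - \frac{28}{3}$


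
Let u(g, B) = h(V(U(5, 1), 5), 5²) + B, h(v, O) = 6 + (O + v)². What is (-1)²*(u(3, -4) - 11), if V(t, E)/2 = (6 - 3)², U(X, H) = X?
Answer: 1840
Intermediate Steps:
V(t, E) = 18 (V(t, E) = 2*(6 - 3)² = 2*3² = 2*9 = 18)
u(g, B) = 1855 + B (u(g, B) = (6 + (5² + 18)²) + B = (6 + (25 + 18)²) + B = (6 + 43²) + B = (6 + 1849) + B = 1855 + B)
(-1)²*(u(3, -4) - 11) = (-1)²*((1855 - 4) - 11) = 1*(1851 - 11) = 1*1840 = 1840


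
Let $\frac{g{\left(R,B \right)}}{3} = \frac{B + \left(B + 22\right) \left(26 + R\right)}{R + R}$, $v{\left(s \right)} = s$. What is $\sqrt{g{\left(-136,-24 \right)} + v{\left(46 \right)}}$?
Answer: $\frac{\sqrt{50677}}{34} \approx 6.621$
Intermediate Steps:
$g{\left(R,B \right)} = \frac{3 \left(B + \left(22 + B\right) \left(26 + R\right)\right)}{2 R}$ ($g{\left(R,B \right)} = 3 \frac{B + \left(B + 22\right) \left(26 + R\right)}{R + R} = 3 \frac{B + \left(22 + B\right) \left(26 + R\right)}{2 R} = \frac{3 \left(B + \left(22 + B\right) \left(26 + R\right)\right)}{2 R}$)
$\sqrt{g{\left(-136,-24 \right)} + v{\left(46 \right)}} = \sqrt{\frac{3 \left(572 + 27 \left(-24\right) - 136 \left(22 - 24\right)\right)}{2 \left(-136\right)} + 46} = \sqrt{\frac{3}{2} \left(- \frac{1}{136}\right) \left(572 - 648 - -272\right) + 46} = \sqrt{\frac{3}{2} \left(- \frac{1}{136}\right) \left(572 - 648 + 272\right) + 46} = \sqrt{\frac{3}{2} \left(- \frac{1}{136}\right) 196 + 46} = \sqrt{- \frac{147}{68} + 46} = \sqrt{\frac{2981}{68}} = \frac{\sqrt{50677}}{34}$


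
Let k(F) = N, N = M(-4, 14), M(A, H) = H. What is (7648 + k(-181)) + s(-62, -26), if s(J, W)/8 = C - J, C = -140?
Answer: 7038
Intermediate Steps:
s(J, W) = -1120 - 8*J (s(J, W) = 8*(-140 - J) = -1120 - 8*J)
N = 14
k(F) = 14
(7648 + k(-181)) + s(-62, -26) = (7648 + 14) + (-1120 - 8*(-62)) = 7662 + (-1120 + 496) = 7662 - 624 = 7038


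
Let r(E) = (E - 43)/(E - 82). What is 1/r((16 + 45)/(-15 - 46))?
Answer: 83/44 ≈ 1.8864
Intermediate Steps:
r(E) = (-43 + E)/(-82 + E)
1/r((16 + 45)/(-15 - 46)) = 1/((-43 + (16 + 45)/(-15 - 46))/(-82 + (16 + 45)/(-15 - 46))) = 1/((-43 + 61/(-61))/(-82 + 61/(-61))) = 1/((-43 + 61*(-1/61))/(-82 + 61*(-1/61))) = 1/((-43 - 1)/(-82 - 1)) = 1/(-44/(-83)) = 1/(-1/83*(-44)) = 1/(44/83) = 83/44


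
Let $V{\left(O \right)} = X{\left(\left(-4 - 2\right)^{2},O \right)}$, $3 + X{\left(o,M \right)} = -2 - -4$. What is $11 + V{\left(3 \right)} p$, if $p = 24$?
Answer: $-13$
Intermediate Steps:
$X{\left(o,M \right)} = -1$ ($X{\left(o,M \right)} = -3 - -2 = -3 + \left(-2 + 4\right) = -3 + 2 = -1$)
$V{\left(O \right)} = -1$
$11 + V{\left(3 \right)} p = 11 - 24 = -13$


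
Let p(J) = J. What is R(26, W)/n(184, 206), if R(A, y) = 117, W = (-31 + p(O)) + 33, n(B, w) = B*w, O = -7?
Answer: 117/37904 ≈ 0.0030867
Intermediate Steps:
W = -5 (W = (-31 - 7) + 33 = -38 + 33 = -5)
R(26, W)/n(184, 206) = 117/((184*206)) = 117/37904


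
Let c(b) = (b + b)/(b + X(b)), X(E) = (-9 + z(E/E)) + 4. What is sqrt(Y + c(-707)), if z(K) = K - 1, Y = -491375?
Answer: I*sqrt(15568662577)/178 ≈ 700.98*I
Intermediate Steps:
z(K) = -1 + K
X(E) = -5 (X(E) = (-9 + (-1 + E/E)) + 4 = (-9 + (-1 + 1)) + 4 = (-9 + 0) + 4 = -9 + 4 = -5)
c(b) = 2*b/(-5 + b) (c(b) = (b + b)/(b - 5) = (2*b)/(-5 + b) = 2*b/(-5 + b))
sqrt(Y + c(-707)) = sqrt(-491375 + 2*(-707)/(-5 - 707)) = sqrt(-491375 + 2*(-707)/(-712)) = sqrt(-491375 + 2*(-707)*(-1/712)) = sqrt(-491375 + 707/356) = sqrt(-174928793/356) = I*sqrt(15568662577)/178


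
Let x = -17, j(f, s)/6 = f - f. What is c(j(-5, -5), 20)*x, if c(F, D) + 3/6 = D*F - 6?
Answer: 221/2 ≈ 110.50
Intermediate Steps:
j(f, s) = 0 (j(f, s) = 6*(f - f) = 6*0 = 0)
c(F, D) = -13/2 + D*F (c(F, D) = -½ + (D*F - 6) = -½ + (-6 + D*F) = -13/2 + D*F)
c(j(-5, -5), 20)*x = (-13/2 + 20*0)*(-17) = (-13/2 + 0)*(-17) = -13/2*(-17) = 221/2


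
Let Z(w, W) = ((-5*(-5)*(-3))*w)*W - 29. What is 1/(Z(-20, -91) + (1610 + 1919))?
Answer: -1/133000 ≈ -7.5188e-6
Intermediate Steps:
Z(w, W) = -29 - 75*W*w (Z(w, W) = ((25*(-3))*w)*W - 29 = (-75*w)*W - 29 = -75*W*w - 29 = -29 - 75*W*w)
1/(Z(-20, -91) + (1610 + 1919)) = 1/((-29 - 75*(-91)*(-20)) + (1610 + 1919)) = 1/((-29 - 136500) + 3529) = 1/(-136529 + 3529) = 1/(-133000) = -1/133000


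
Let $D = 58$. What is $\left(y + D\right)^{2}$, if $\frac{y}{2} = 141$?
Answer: $115600$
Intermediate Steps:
$y = 282$ ($y = 2 \cdot 141 = 282$)
$\left(y + D\right)^{2} = \left(282 + 58\right)^{2} = 340^{2} = 115600$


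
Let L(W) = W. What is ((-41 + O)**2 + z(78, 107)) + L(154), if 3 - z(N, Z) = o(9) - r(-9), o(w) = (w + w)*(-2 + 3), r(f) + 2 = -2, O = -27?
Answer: 4759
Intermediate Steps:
r(f) = -4 (r(f) = -2 - 2 = -4)
o(w) = 2*w (o(w) = (2*w)*1 = 2*w)
z(N, Z) = -19 (z(N, Z) = 3 - (2*9 - 1*(-4)) = 3 - (18 + 4) = 3 - 1*22 = 3 - 22 = -19)
((-41 + O)**2 + z(78, 107)) + L(154) = ((-41 - 27)**2 - 19) + 154 = ((-68)**2 - 19) + 154 = (4624 - 19) + 154 = 4605 + 154 = 4759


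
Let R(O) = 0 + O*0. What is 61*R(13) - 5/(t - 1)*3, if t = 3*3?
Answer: -15/8 ≈ -1.8750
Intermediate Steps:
R(O) = 0 (R(O) = 0 + 0 = 0)
t = 9
61*R(13) - 5/(t - 1)*3 = 61*0 - 5/(9 - 1)*3 = 0 - 5/8*3 = 0 - 15/8 = -15/8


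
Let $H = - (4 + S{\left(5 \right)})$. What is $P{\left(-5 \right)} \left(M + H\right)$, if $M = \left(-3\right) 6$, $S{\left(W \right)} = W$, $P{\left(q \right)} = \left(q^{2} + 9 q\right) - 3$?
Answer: $621$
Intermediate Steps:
$P{\left(q \right)} = -3 + q^{2} + 9 q$
$M = -18$
$H = -9$ ($H = - (4 + 5) = \left(-1\right) 9 = -9$)
$P{\left(-5 \right)} \left(M + H\right) = \left(-3 + \left(-5\right)^{2} + 9 \left(-5\right)\right) \left(-18 - 9\right) = \left(-3 + 25 - 45\right) \left(-27\right) = \left(-23\right) \left(-27\right) = 621$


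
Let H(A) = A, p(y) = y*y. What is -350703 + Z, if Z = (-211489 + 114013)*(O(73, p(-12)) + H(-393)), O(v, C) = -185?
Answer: 55990425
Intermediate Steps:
p(y) = y**2
Z = 56341128 (Z = (-211489 + 114013)*(-185 - 393) = -97476*(-578) = 56341128)
-350703 + Z = -350703 + 56341128 = 55990425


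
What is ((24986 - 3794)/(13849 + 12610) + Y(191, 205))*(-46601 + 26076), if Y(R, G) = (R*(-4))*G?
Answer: 85055341138700/26459 ≈ 3.2146e+9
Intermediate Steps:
Y(R, G) = -4*G*R (Y(R, G) = (-4*R)*G = -4*G*R)
((24986 - 3794)/(13849 + 12610) + Y(191, 205))*(-46601 + 26076) = ((24986 - 3794)/(13849 + 12610) - 4*205*191)*(-46601 + 26076) = (21192/26459 - 156620)*(-20525) = -4143987388/26459*(-20525) = 85055341138700/26459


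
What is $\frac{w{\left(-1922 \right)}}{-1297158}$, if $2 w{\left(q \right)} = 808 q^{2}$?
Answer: $- \frac{746204968}{648579} \approx -1150.5$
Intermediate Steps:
$w{\left(q \right)} = 404 q^{2}$ ($w{\left(q \right)} = \frac{808 q^{2}}{2} = 404 q^{2}$)
$\frac{w{\left(-1922 \right)}}{-1297158} = \frac{404 \left(-1922\right)^{2}}{-1297158} = 404 \cdot 3694084 \left(- \frac{1}{1297158}\right) = 1492409936 \left(- \frac{1}{1297158}\right) = - \frac{746204968}{648579}$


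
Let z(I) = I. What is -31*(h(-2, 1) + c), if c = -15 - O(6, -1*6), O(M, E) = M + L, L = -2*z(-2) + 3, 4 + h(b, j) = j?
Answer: 961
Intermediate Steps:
h(b, j) = -4 + j
L = 7 (L = -2*(-2) + 3 = 4 + 3 = 7)
O(M, E) = 7 + M (O(M, E) = M + 7 = 7 + M)
c = -28 (c = -15 - (7 + 6) = -15 - 1*13 = -15 - 13 = -28)
-31*(h(-2, 1) + c) = -31*((-4 + 1) - 28) = -31*(-3 - 28) = -31*(-31) = 961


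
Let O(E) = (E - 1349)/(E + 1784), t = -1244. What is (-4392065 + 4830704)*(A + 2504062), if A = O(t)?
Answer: 197707886160931/180 ≈ 1.0984e+12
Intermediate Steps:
O(E) = (-1349 + E)/(1784 + E)
A = -2593/540 (A = (-1349 - 1244)/(1784 - 1244) = -2593/540 ≈ -4.8018)
(-4392065 + 4830704)*(A + 2504062) = (-4392065 + 4830704)*(-2593/540 + 2504062) = 438639*(1352190887/540) = 197707886160931/180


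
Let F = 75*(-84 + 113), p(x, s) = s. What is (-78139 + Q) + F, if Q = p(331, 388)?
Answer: -75576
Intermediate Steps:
Q = 388
F = 2175 (F = 75*29 = 2175)
(-78139 + Q) + F = (-78139 + 388) + 2175 = -77751 + 2175 = -75576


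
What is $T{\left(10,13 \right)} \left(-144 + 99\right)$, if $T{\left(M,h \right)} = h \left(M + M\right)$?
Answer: $-11700$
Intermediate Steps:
$T{\left(M,h \right)} = 2 M h$ ($T{\left(M,h \right)} = h 2 M = 2 M h$)
$T{\left(10,13 \right)} \left(-144 + 99\right) = 2 \cdot 10 \cdot 13 \left(-144 + 99\right) = 260 \left(-45\right) = -11700$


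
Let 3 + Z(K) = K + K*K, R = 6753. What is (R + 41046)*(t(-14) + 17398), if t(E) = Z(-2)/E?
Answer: 11642545827/14 ≈ 8.3161e+8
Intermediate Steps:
Z(K) = -3 + K + K**2 (Z(K) = -3 + (K + K*K) = -3 + (K + K**2) = -3 + K + K**2)
t(E) = -1/E (t(E) = (-3 - 2 + (-2)**2)/E = (-3 - 2 + 4)/E = -1/E)
(R + 41046)*(t(-14) + 17398) = (6753 + 41046)*(-1/(-14) + 17398) = 47799*(-1*(-1/14) + 17398) = 47799*(1/14 + 17398) = 47799*(243573/14) = 11642545827/14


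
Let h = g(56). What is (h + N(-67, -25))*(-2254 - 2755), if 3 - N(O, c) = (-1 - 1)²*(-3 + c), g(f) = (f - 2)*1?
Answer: -846521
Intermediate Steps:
g(f) = -2 + f (g(f) = (-2 + f)*1 = -2 + f)
N(O, c) = 15 - 4*c (N(O, c) = 3 - (-1 - 1)²*(-3 + c) = 3 - (-2)²*(-3 + c) = 3 - 4*(-3 + c) = 3 - (-12 + 4*c) = 3 + (12 - 4*c) = 15 - 4*c)
h = 54 (h = -2 + 56 = 54)
(h + N(-67, -25))*(-2254 - 2755) = (54 + (15 - 4*(-25)))*(-2254 - 2755) = (54 + (15 + 100))*(-5009) = (54 + 115)*(-5009) = 169*(-5009) = -846521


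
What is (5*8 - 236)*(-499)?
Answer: 97804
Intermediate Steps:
(5*8 - 236)*(-499) = (40 - 236)*(-499) = -196*(-499) = 97804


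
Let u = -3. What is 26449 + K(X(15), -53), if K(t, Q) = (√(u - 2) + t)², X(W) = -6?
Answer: 26480 - 12*I*√5 ≈ 26480.0 - 26.833*I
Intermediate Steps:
K(t, Q) = (t + I*√5)² (K(t, Q) = (√(-3 - 2) + t)² = (√(-5) + t)² = (I*√5 + t)² = (t + I*√5)²)
26449 + K(X(15), -53) = 26449 + (-6 + I*√5)²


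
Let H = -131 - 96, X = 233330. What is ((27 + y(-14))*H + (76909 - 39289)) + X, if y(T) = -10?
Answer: 267091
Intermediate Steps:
H = -227
((27 + y(-14))*H + (76909 - 39289)) + X = ((27 - 10)*(-227) + (76909 - 39289)) + 233330 = (17*(-227) + 37620) + 233330 = (-3859 + 37620) + 233330 = 33761 + 233330 = 267091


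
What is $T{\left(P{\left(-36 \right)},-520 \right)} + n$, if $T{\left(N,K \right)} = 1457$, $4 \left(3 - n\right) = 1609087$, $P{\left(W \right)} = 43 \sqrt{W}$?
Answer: $- \frac{1603247}{4} \approx -4.0081 \cdot 10^{5}$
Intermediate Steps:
$n = - \frac{1609075}{4}$ ($n = 3 - \frac{1609087}{4} = - \frac{1609075}{4} \approx -4.0227 \cdot 10^{5}$)
$T{\left(P{\left(-36 \right)},-520 \right)} + n = 1457 - \frac{1609075}{4} = - \frac{1603247}{4}$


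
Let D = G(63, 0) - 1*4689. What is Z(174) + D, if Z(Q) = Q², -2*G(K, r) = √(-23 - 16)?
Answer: 25587 - I*√39/2 ≈ 25587.0 - 3.1225*I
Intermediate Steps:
G(K, r) = -I*√39/2 (G(K, r) = -√(-23 - 16)/2 = -I*√39/2)
D = -4689 - I*√39/2 (D = -I*√39/2 - 1*4689 = -I*√39/2 - 4689 = -4689 - I*√39/2 ≈ -4689.0 - 3.1225*I)
Z(174) + D = 174² + (-4689 - I*√39/2) = 30276 + (-4689 - I*√39/2) = 25587 - I*√39/2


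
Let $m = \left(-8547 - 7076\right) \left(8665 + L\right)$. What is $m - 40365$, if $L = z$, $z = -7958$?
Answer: $-11085826$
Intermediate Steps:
$L = -7958$
$m = -11045461$ ($m = \left(-8547 - 7076\right) \left(8665 - 7958\right) = \left(-15623\right) 707 = -11045461$)
$m - 40365 = -11045461 - 40365 = -11085826$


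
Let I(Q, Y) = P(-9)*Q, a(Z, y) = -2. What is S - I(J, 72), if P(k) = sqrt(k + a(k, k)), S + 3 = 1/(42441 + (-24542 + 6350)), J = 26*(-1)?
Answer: -72746/24249 + 26*I*sqrt(11) ≈ -3.0 + 86.232*I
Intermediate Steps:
J = -26
S = -72746/24249 (S = -3 + 1/(42441 + (-24542 + 6350)) = -3 + 1/(42441 - 18192) = -3 + 1/24249 = -72746/24249 ≈ -3.0000)
P(k) = sqrt(-2 + k) (P(k) = sqrt(k - 2) = sqrt(-2 + k))
I(Q, Y) = I*Q*sqrt(11) (I(Q, Y) = sqrt(-2 - 9)*Q = sqrt(-11)*Q = (I*sqrt(11))*Q = I*Q*sqrt(11))
S - I(J, 72) = -72746/24249 - I*(-26)*sqrt(11) = -72746/24249 - (-26)*I*sqrt(11) = -72746/24249 + 26*I*sqrt(11)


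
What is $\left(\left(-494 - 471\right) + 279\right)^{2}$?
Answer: $470596$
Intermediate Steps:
$\left(\left(-494 - 471\right) + 279\right)^{2} = \left(-965 + 279\right)^{2} = \left(-686\right)^{2} = 470596$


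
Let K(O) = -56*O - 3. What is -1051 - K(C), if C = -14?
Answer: -1832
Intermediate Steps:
K(O) = -3 - 56*O
-1051 - K(C) = -1051 - (-3 - 56*(-14)) = -1051 - (-3 + 784) = -1051 - 1*781 = -1051 - 781 = -1832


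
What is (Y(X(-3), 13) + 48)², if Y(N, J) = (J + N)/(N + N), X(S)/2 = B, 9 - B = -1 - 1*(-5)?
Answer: 966289/400 ≈ 2415.7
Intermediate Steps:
B = 5 (B = 9 - (-1 - 1*(-5)) = 9 - (-1 + 5) = 9 - 1*4 = 9 - 4 = 5)
X(S) = 10 (X(S) = 2*5 = 10)
Y(N, J) = (J + N)/(2*N) (Y(N, J) = (J + N)/((2*N)) = (J + N)*(1/(2*N)) = (J + N)/(2*N))
(Y(X(-3), 13) + 48)² = ((½)*(13 + 10)/10 + 48)² = ((½)*(⅒)*23 + 48)² = (23/20 + 48)² = (983/20)² = 966289/400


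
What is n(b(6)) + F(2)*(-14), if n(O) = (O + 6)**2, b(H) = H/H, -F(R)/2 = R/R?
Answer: 77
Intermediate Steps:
F(R) = -2 (F(R) = -2*R/R = -2*1 = -2)
b(H) = 1
n(O) = (6 + O)**2
n(b(6)) + F(2)*(-14) = (6 + 1)**2 - 2*(-14) = 7**2 + 28 = 49 + 28 = 77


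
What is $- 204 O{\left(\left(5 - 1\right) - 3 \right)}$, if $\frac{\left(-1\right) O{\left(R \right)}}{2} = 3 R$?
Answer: $1224$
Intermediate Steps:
$O{\left(R \right)} = - 6 R$ ($O{\left(R \right)} = - 2 \cdot 3 R = - 6 R$)
$- 204 O{\left(\left(5 - 1\right) - 3 \right)} = - 204 \left(- 6 \left(\left(5 - 1\right) - 3\right)\right) = - 204 \left(- 6 \left(4 - 3\right)\right) = - 204 \left(\left(-6\right) 1\right) = \left(-204\right) \left(-6\right) = 1224$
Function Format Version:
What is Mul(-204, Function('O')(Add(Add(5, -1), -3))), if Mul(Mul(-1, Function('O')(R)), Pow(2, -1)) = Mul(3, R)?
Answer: 1224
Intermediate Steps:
Function('O')(R) = Mul(-6, R) (Function('O')(R) = Mul(-2, Mul(3, R)) = Mul(-6, R))
Mul(-204, Function('O')(Add(Add(5, -1), -3))) = Mul(-204, Mul(-6, Add(Add(5, -1), -3))) = Mul(-204, Mul(-6, Add(4, -3))) = Mul(-204, Mul(-6, 1)) = Mul(-204, -6) = 1224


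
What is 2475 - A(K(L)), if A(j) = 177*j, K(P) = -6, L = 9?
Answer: 3537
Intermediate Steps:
2475 - A(K(L)) = 2475 - 177*(-6) = 2475 - 1*(-1062) = 2475 + 1062 = 3537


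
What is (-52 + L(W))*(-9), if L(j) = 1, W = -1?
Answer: 459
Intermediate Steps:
(-52 + L(W))*(-9) = (-52 + 1)*(-9) = -51*(-9) = 459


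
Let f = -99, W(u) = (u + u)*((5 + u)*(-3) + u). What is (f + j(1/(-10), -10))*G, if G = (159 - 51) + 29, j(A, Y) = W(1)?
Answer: -18221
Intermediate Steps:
W(u) = 2*u*(-15 - 2*u) (W(u) = (2*u)*((-15 - 3*u) + u) = (2*u)*(-15 - 2*u) = 2*u*(-15 - 2*u))
j(A, Y) = -34 (j(A, Y) = -2*1*(15 + 2*1) = -2*1*(15 + 2) = -2*1*17 = -34)
G = 137 (G = 108 + 29 = 137)
(f + j(1/(-10), -10))*G = (-99 - 34)*137 = -133*137 = -18221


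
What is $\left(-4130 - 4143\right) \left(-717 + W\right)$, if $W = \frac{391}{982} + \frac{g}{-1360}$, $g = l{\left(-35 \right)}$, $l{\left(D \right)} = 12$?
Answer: $\frac{989707122359}{166940} \approx 5.9285 \cdot 10^{6}$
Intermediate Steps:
$g = 12$
$W = \frac{64997}{166940}$ ($W = \frac{391}{982} + \frac{12}{-1360} = 391 \cdot \frac{1}{982} + 12 \left(- \frac{1}{1360}\right) = \frac{391}{982} - \frac{3}{340} = \frac{64997}{166940} \approx 0.38934$)
$\left(-4130 - 4143\right) \left(-717 + W\right) = \left(-4130 - 4143\right) \left(-717 + \frac{64997}{166940}\right) = \left(-8273\right) \left(- \frac{119630983}{166940}\right) = \frac{989707122359}{166940}$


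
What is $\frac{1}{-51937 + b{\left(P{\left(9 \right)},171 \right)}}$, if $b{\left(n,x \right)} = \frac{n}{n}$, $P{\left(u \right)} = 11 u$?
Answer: $- \frac{1}{51936} \approx -1.9254 \cdot 10^{-5}$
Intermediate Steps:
$b{\left(n,x \right)} = 1$
$\frac{1}{-51937 + b{\left(P{\left(9 \right)},171 \right)}} = \frac{1}{-51937 + 1} = \frac{1}{-51936} = - \frac{1}{51936}$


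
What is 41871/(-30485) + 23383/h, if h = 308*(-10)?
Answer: -24051241/2682680 ≈ -8.9654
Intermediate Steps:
h = -3080
41871/(-30485) + 23383/h = 41871/(-30485) + 23383/(-3080) = 41871*(-1/30485) + 23383*(-1/3080) = -41871/30485 - 23383/3080 = -24051241/2682680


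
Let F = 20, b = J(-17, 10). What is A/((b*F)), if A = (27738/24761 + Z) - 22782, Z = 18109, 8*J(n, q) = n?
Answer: 46272166/420937 ≈ 109.93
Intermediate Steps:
J(n, q) = n/8
b = -17/8 (b = (⅛)*(-17) = -17/8 ≈ -2.1250)
A = -115680415/24761 (A = (27738/24761 + 18109) - 22782 = 448424687/24761 - 22782 = -115680415/24761 ≈ -4671.9)
A/((b*F)) = -115680415/(24761*((-17/8*20))) = -115680415/(24761*(-85/2)) = -115680415/24761*(-2/85) = 46272166/420937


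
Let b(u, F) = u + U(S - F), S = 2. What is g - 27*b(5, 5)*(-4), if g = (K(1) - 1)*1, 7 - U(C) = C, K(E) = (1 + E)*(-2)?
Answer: 1615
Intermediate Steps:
K(E) = -2 - 2*E
U(C) = 7 - C
b(u, F) = 5 + F + u (b(u, F) = u + (7 - (2 - F)) = u + (7 + (-2 + F)) = u + (5 + F) = 5 + F + u)
g = -5 (g = ((-2 - 2*1) - 1)*1 = ((-2 - 2) - 1)*1 = (-4 - 1)*1 = -5*1 = -5)
g - 27*b(5, 5)*(-4) = -5 - 27*(5 + 5 + 5)*(-4) = -5 - 405*(-4) = -5 - 27*(-60) = -5 + 1620 = 1615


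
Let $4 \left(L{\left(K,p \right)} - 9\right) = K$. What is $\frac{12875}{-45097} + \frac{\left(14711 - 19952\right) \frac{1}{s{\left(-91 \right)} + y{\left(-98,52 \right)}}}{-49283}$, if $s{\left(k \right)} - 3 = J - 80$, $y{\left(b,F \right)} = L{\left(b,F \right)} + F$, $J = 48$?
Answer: $- \frac{231924939}{854813635} \approx -0.27132$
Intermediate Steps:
$L{\left(K,p \right)} = 9 + \frac{K}{4}$
$y{\left(b,F \right)} = 9 + F + \frac{b}{4}$ ($y{\left(b,F \right)} = \left(9 + \frac{b}{4}\right) + F = 9 + F + \frac{b}{4}$)
$s{\left(k \right)} = -29$ ($s{\left(k \right)} = 3 + \left(48 - 80\right) = 3 - 32 = -29$)
$\frac{12875}{-45097} + \frac{\left(14711 - 19952\right) \frac{1}{s{\left(-91 \right)} + y{\left(-98,52 \right)}}}{-49283} = \frac{12875}{-45097} + \frac{\left(14711 - 19952\right) \frac{1}{-29 + \left(9 + 52 + \frac{1}{4} \left(-98\right)\right)}}{-49283} = 12875 \left(- \frac{1}{45097}\right) + - \frac{5241}{-29 + \left(9 + 52 - \frac{49}{2}\right)} \left(- \frac{1}{49283}\right) = - \frac{12875}{45097} + - \frac{5241}{-29 + \frac{73}{2}} \left(- \frac{1}{49283}\right) = - \frac{12875}{45097} + - \frac{5241}{\frac{15}{2}} \left(- \frac{1}{49283}\right) = - \frac{12875}{45097} + \left(-5241\right) \frac{2}{15} \left(- \frac{1}{49283}\right) = - \frac{12875}{45097} - - \frac{3494}{246415} = - \frac{12875}{45097} + \frac{3494}{246415} = - \frac{231924939}{854813635}$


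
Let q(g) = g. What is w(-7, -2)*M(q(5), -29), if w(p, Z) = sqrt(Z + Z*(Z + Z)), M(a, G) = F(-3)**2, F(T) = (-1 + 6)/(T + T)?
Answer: 25*sqrt(6)/36 ≈ 1.7010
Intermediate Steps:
F(T) = 5/(2*T) (F(T) = 5/((2*T)) = 5*(1/(2*T)) = 5/(2*T))
M(a, G) = 25/36 (M(a, G) = ((5/2)/(-3))**2 = ((5/2)*(-1/3))**2 = (-5/6)**2 = 25/36)
w(p, Z) = sqrt(Z + 2*Z**2) (w(p, Z) = sqrt(Z + Z*(2*Z)) = sqrt(Z + 2*Z**2))
w(-7, -2)*M(q(5), -29) = sqrt(-2*(1 + 2*(-2)))*(25/36) = sqrt(-2*(1 - 4))*(25/36) = sqrt(-2*(-3))*(25/36) = sqrt(6)*(25/36) = 25*sqrt(6)/36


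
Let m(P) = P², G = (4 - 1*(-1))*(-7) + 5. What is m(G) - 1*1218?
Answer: -318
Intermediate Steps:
G = -30 (G = (4 + 1)*(-7) + 5 = 5*(-7) + 5 = -35 + 5 = -30)
m(G) - 1*1218 = (-30)² - 1*1218 = 900 - 1218 = -318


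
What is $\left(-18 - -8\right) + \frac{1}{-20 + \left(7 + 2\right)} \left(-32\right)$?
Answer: $- \frac{78}{11} \approx -7.0909$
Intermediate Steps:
$\left(-18 - -8\right) + \frac{1}{-20 + \left(7 + 2\right)} \left(-32\right) = \left(-18 + 8\right) + \frac{1}{-20 + 9} \left(-32\right) = -10 + \frac{1}{-11} \left(-32\right) = -10 - - \frac{32}{11} = -10 + \frac{32}{11} = - \frac{78}{11}$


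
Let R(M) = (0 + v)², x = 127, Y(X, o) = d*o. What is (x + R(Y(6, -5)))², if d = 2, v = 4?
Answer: 20449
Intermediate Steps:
Y(X, o) = 2*o
R(M) = 16 (R(M) = (0 + 4)² = 4² = 16)
(x + R(Y(6, -5)))² = (127 + 16)² = 143² = 20449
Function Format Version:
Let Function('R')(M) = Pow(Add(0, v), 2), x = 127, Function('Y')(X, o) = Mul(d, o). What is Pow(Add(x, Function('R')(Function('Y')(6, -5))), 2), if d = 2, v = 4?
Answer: 20449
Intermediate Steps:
Function('Y')(X, o) = Mul(2, o)
Function('R')(M) = 16 (Function('R')(M) = Pow(Add(0, 4), 2) = Pow(4, 2) = 16)
Pow(Add(x, Function('R')(Function('Y')(6, -5))), 2) = Pow(Add(127, 16), 2) = Pow(143, 2) = 20449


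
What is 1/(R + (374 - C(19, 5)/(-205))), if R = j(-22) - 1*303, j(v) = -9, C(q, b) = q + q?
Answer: 205/12748 ≈ 0.016081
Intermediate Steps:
C(q, b) = 2*q
R = -312 (R = -9 - 1*303 = -9 - 303 = -312)
1/(R + (374 - C(19, 5)/(-205))) = 1/(-312 + (374 - 2*19/(-205))) = 1/(-312 + (374 - 38*(-1)/205)) = 1/(-312 + (374 - 1*(-38/205))) = 1/(-312 + (374 + 38/205)) = 1/(-312 + 76708/205) = 1/(12748/205) = 205/12748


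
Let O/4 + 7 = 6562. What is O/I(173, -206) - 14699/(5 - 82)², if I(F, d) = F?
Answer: 152915453/1025717 ≈ 149.08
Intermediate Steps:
O = 26220 (O = -28 + 4*6562 = -28 + 26248 = 26220)
O/I(173, -206) - 14699/(5 - 82)² = 26220/173 - 14699/(5 - 82)² = 26220*(1/173) - 14699/((-77)²) = 26220/173 - 14699/5929 = 152915453/1025717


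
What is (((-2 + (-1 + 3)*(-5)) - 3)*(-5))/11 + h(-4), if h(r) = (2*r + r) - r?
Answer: -13/11 ≈ -1.1818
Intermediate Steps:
h(r) = 2*r (h(r) = 3*r - r = 2*r)
(((-2 + (-1 + 3)*(-5)) - 3)*(-5))/11 + h(-4) = (((-2 + (-1 + 3)*(-5)) - 3)*(-5))/11 + 2*(-4) = (((-2 + 2*(-5)) - 3)*(-5))*(1/11) - 8 = (((-2 - 10) - 3)*(-5))*(1/11) - 8 = ((-12 - 3)*(-5))*(1/11) - 8 = -15*(-5)*(1/11) - 8 = 75*(1/11) - 8 = 75/11 - 8 = -13/11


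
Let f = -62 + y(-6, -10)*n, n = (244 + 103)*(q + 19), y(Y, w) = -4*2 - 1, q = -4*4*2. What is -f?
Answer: -40537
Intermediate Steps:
q = -32 (q = -16*2 = -32)
y(Y, w) = -9 (y(Y, w) = -8 - 1 = -9)
n = -4511 (n = (244 + 103)*(-32 + 19) = 347*(-13) = -4511)
f = 40537 (f = -62 - 9*(-4511) = -62 + 40599 = 40537)
-f = -1*40537 = -40537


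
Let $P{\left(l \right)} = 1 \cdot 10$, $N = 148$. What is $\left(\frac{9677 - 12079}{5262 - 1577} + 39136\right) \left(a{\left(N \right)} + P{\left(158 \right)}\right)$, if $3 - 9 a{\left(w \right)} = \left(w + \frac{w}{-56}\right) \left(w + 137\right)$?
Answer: $- \frac{4636255999063}{25795} \approx -1.7973 \cdot 10^{8}$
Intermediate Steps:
$a{\left(w \right)} = \frac{1}{3} - \frac{55 w \left(137 + w\right)}{504}$ ($a{\left(w \right)} = \frac{1}{3} - \frac{\left(w + \frac{w}{-56}\right) \left(w + 137\right)}{9} = \frac{1}{3} - \frac{\left(w + w \left(- \frac{1}{56}\right)\right) \left(137 + w\right)}{9} = \frac{1}{3} - \frac{\left(w - \frac{w}{56}\right) \left(137 + w\right)}{9} = \frac{1}{3} - \frac{\frac{55 w}{56} \left(137 + w\right)}{9} = \frac{1}{3} - \frac{\frac{55}{56} w \left(137 + w\right)}{9} = \frac{1}{3} - \frac{55 w \left(137 + w\right)}{504}$)
$P{\left(l \right)} = 10$
$\left(\frac{9677 - 12079}{5262 - 1577} + 39136\right) \left(a{\left(N \right)} + P{\left(158 \right)}\right) = \left(\frac{9677 - 12079}{5262 - 1577} + 39136\right) \left(\left(\frac{1}{3} - \frac{278795}{126} - \frac{55 \cdot 148^{2}}{504}\right) + 10\right) = \left(- \frac{2402}{3685} + 39136\right) \left(\left(\frac{1}{3} - \frac{278795}{126} - \frac{150590}{63}\right) + 10\right) = \left(\left(-2402\right) \frac{1}{3685} + 39136\right) \left(\left(\frac{1}{3} - \frac{278795}{126} - \frac{150590}{63}\right) + 10\right) = \left(- \frac{2402}{3685} + 39136\right) \left(- \frac{64437}{14} + 10\right) = \frac{144213758}{3685} \left(- \frac{64297}{14}\right) = - \frac{4636255999063}{25795}$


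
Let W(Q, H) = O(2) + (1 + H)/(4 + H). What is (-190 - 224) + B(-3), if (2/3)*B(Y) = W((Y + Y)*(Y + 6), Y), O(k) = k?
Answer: -414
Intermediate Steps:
W(Q, H) = 2 + (1 + H)/(4 + H)
B(Y) = 9*(3 + Y)/(2*(4 + Y)) (B(Y) = 3*(3*(3 + Y)/(4 + Y))/2 = 9*(3 + Y)/(2*(4 + Y)))
(-190 - 224) + B(-3) = (-190 - 224) + 9*(3 - 3)/(2*(4 - 3)) = -414 + (9/2)*0/1 = -414 + (9/2)*1*0 = -414 + 0 = -414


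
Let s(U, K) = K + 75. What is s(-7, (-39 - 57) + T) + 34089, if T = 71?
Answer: 34139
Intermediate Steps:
s(U, K) = 75 + K
s(-7, (-39 - 57) + T) + 34089 = (75 + ((-39 - 57) + 71)) + 34089 = (75 + (-96 + 71)) + 34089 = (75 - 25) + 34089 = 50 + 34089 = 34139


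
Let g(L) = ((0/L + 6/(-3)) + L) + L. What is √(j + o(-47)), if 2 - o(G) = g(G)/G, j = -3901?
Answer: I*√8617403/47 ≈ 62.458*I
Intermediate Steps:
g(L) = -2 + 2*L (g(L) = ((0 + 6*(-⅓)) + L) + L = ((0 - 2) + L) + L = (-2 + L) + L = -2 + 2*L)
o(G) = 2 - (-2 + 2*G)/G
√(j + o(-47)) = √(-3901 + 2/(-47)) = √(-3901 + 2*(-1/47)) = √(-3901 - 2/47) = √(-183349/47) = I*√8617403/47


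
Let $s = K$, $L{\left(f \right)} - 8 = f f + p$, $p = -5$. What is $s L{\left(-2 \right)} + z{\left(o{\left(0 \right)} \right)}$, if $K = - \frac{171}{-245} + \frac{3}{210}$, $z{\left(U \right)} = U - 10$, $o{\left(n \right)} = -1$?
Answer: $- \frac{421}{70} \approx -6.0143$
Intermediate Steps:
$L{\left(f \right)} = 3 + f^{2}$ ($L{\left(f \right)} = 8 + \left(f f - 5\right) = 8 + \left(f^{2} - 5\right) = 8 + \left(-5 + f^{2}\right) = 3 + f^{2}$)
$z{\left(U \right)} = -10 + U$ ($z{\left(U \right)} = U - 10 = -10 + U$)
$K = \frac{349}{490}$ ($K = \left(-171\right) \left(- \frac{1}{245}\right) + 3 \cdot \frac{1}{210} = \frac{171}{245} + \frac{1}{70} = \frac{349}{490} \approx 0.71224$)
$s = \frac{349}{490} \approx 0.71224$
$s L{\left(-2 \right)} + z{\left(o{\left(0 \right)} \right)} = \frac{349 \left(3 + \left(-2\right)^{2}\right)}{490} - 11 = \frac{349 \left(3 + 4\right)}{490} - 11 = \frac{349}{490} \cdot 7 - 11 = \frac{349}{70} - 11 = - \frac{421}{70}$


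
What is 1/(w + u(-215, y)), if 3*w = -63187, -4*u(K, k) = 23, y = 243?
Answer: -12/252817 ≈ -4.7465e-5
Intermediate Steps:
u(K, k) = -23/4 (u(K, k) = -¼*23 = -23/4)
w = -63187/3 (w = (⅓)*(-63187) = -63187/3 ≈ -21062.)
1/(w + u(-215, y)) = 1/(-63187/3 - 23/4) = 1/(-252817/12) = -12/252817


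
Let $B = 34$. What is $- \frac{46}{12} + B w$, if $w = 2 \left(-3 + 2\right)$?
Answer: $- \frac{431}{6} \approx -71.833$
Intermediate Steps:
$w = -2$ ($w = 2 \left(-1\right) = -2$)
$- \frac{46}{12} + B w = - \frac{46}{12} + 34 \left(-2\right) = \left(-46\right) \frac{1}{12} - 68 = - \frac{23}{6} - 68 = - \frac{431}{6}$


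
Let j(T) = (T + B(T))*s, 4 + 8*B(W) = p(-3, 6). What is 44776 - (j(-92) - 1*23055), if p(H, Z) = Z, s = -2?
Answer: 135295/2 ≈ 67648.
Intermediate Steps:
B(W) = ¼ (B(W) = -½ + (⅛)*6 = -½ + ¾ = ¼)
j(T) = -½ - 2*T (j(T) = (T + ¼)*(-2) = (¼ + T)*(-2) = -½ - 2*T)
44776 - (j(-92) - 1*23055) = 44776 - ((-½ - 2*(-92)) - 1*23055) = 44776 - ((-½ + 184) - 23055) = 44776 - (367/2 - 23055) = 44776 - 1*(-45743/2) = 44776 + 45743/2 = 135295/2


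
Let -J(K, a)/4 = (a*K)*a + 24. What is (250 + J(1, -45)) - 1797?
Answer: -9743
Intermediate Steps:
J(K, a) = -96 - 4*K*a² (J(K, a) = -4*((a*K)*a + 24) = -4*((K*a)*a + 24) = -4*(K*a² + 24) = -4*(24 + K*a²) = -96 - 4*K*a²)
(250 + J(1, -45)) - 1797 = (250 + (-96 - 4*1*(-45)²)) - 1797 = (250 + (-96 - 4*1*2025)) - 1797 = (250 + (-96 - 8100)) - 1797 = (250 - 8196) - 1797 = -7946 - 1797 = -9743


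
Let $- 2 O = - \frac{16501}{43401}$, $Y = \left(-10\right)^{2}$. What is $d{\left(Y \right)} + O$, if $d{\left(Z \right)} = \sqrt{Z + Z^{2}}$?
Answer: $\frac{16501}{86802} + 10 \sqrt{101} \approx 100.69$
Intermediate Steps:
$Y = 100$
$O = \frac{16501}{86802}$ ($O = - \frac{\left(-16501\right) \frac{1}{43401}}{2} = \left(- \frac{1}{2}\right) \left(- \frac{16501}{43401}\right) = \frac{16501}{86802} \approx 0.1901$)
$d{\left(Y \right)} + O = \sqrt{100 \left(1 + 100\right)} + \frac{16501}{86802} = \sqrt{100 \cdot 101} + \frac{16501}{86802} = \sqrt{10100} + \frac{16501}{86802} = 10 \sqrt{101} + \frac{16501}{86802} = \frac{16501}{86802} + 10 \sqrt{101}$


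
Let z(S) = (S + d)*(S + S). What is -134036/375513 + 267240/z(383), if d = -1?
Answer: 15282888022/27469902489 ≈ 0.55635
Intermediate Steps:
z(S) = 2*S*(-1 + S) (z(S) = (S - 1)*(S + S) = (-1 + S)*(2*S) = 2*S*(-1 + S))
-134036/375513 + 267240/z(383) = -134036/375513 + 267240/((2*383*(-1 + 383))) = -134036*1/375513 + 267240/((2*383*382)) = -134036/375513 + 267240/292612 = -134036/375513 + 267240*(1/292612) = -134036/375513 + 66810/73153 = 15282888022/27469902489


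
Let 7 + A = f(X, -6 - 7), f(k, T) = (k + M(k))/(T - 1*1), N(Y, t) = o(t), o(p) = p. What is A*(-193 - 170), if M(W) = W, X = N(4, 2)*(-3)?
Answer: 15609/7 ≈ 2229.9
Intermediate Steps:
N(Y, t) = t
X = -6 (X = 2*(-3) = -6)
f(k, T) = 2*k/(-1 + T) (f(k, T) = (k + k)/(T - 1*1) = (2*k)/(T - 1) = (2*k)/(-1 + T) = 2*k/(-1 + T))
A = -43/7 (A = -7 + 2*(-6)/(-1 + (-6 - 7)) = -7 + 2*(-6)/(-1 - 13) = -7 + 2*(-6)/(-14) = -7 + 2*(-6)*(-1/14) = -7 + 6/7 = -43/7 ≈ -6.1429)
A*(-193 - 170) = -43*(-193 - 170)/7 = -43/7*(-363) = 15609/7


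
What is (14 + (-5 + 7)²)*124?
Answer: 2232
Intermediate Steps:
(14 + (-5 + 7)²)*124 = (14 + 2²)*124 = (14 + 4)*124 = 18*124 = 2232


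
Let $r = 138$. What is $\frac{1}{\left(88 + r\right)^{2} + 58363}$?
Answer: $\frac{1}{109439} \approx 9.1375 \cdot 10^{-6}$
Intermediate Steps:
$\frac{1}{\left(88 + r\right)^{2} + 58363} = \frac{1}{\left(88 + 138\right)^{2} + 58363} = \frac{1}{226^{2} + 58363} = \frac{1}{51076 + 58363} = \frac{1}{109439}$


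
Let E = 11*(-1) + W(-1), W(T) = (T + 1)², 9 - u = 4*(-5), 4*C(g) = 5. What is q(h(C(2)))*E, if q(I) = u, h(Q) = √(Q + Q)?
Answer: -319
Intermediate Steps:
C(g) = 5/4 (C(g) = (¼)*5 = 5/4)
h(Q) = √2*√Q (h(Q) = √(2*Q) = √2*√Q)
u = 29 (u = 9 - 4*(-5) = 9 - 1*(-20) = 9 + 20 = 29)
W(T) = (1 + T)²
q(I) = 29
E = -11 (E = 11*(-1) + (1 - 1)² = -11 + 0² = -11 + 0 = -11)
q(h(C(2)))*E = 29*(-11) = -319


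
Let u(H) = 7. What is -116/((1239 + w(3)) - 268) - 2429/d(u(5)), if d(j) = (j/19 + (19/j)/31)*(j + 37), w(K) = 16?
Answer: -210514267/1737120 ≈ -121.19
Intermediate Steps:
d(j) = (37 + j)*(j/19 + 19/(31*j)) (d(j) = (j*(1/19) + (19/j)*(1/31))*(37 + j) = (j/19 + 19/(31*j))*(37 + j) = (37 + j)*(j/19 + 19/(31*j)))
-116/((1239 + w(3)) - 268) - 2429/d(u(5)) = -116/((1239 + 16) - 268) - 2429*4123/(13357 + 7*(361 + 31*7² + 1147*7)) = -116/(1255 - 268) - 2429*4123/(13357 + 7*(361 + 31*49 + 8029)) = -116/987 - 2429*4123/(13357 + 7*(361 + 1519 + 8029)) = -116*1/987 - 2429*4123/(13357 + 7*9909) = -116/987 - 2429*4123/(13357 + 69363) = -116/987 - 2429/((1/589)*(⅐)*82720) = -116/987 - 2429/82720/4123 = -116/987 - 2429*4123/82720 = -116/987 - 10014767/82720 = -210514267/1737120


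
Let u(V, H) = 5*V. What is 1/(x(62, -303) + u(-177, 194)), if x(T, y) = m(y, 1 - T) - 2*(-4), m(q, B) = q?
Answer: -1/1180 ≈ -0.00084746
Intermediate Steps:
x(T, y) = 8 + y (x(T, y) = y - 2*(-4) = y + 8 = 8 + y)
1/(x(62, -303) + u(-177, 194)) = 1/((8 - 303) + 5*(-177)) = 1/(-295 - 885) = 1/(-1180) = -1/1180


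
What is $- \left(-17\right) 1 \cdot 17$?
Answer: $289$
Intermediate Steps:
$- \left(-17\right) 1 \cdot 17 = - \left(-17\right) 17 = \left(-1\right) \left(-289\right) = 289$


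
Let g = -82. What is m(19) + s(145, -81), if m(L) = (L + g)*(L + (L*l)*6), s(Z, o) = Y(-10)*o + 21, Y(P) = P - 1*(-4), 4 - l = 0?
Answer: -29418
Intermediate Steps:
l = 4 (l = 4 - 1*0 = 4 + 0 = 4)
Y(P) = 4 + P (Y(P) = P + 4 = 4 + P)
s(Z, o) = 21 - 6*o (s(Z, o) = (4 - 10)*o + 21 = -6*o + 21 = 21 - 6*o)
m(L) = 25*L*(-82 + L) (m(L) = (L - 82)*(L + (L*4)*6) = (-82 + L)*(L + (4*L)*6) = (-82 + L)*(L + 24*L) = (-82 + L)*(25*L) = 25*L*(-82 + L))
m(19) + s(145, -81) = 25*19*(-82 + 19) + (21 - 6*(-81)) = 25*19*(-63) + (21 + 486) = -29925 + 507 = -29418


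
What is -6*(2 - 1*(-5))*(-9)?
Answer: 378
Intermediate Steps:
-6*(2 - 1*(-5))*(-9) = -6*(2 + 5)*(-9) = -6*7*(-9) = -42*(-9) = 378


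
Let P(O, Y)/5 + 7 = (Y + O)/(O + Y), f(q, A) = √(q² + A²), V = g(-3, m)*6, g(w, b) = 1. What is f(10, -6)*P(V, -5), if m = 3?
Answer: -60*√34 ≈ -349.86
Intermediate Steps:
V = 6 (V = 1*6 = 6)
f(q, A) = √(A² + q²)
P(O, Y) = -30 (P(O, Y) = -35 + 5*((Y + O)/(O + Y)) = -35 + 5*((O + Y)/(O + Y)) = -35 + 5*1 = -35 + 5 = -30)
f(10, -6)*P(V, -5) = √((-6)² + 10²)*(-30) = √(36 + 100)*(-30) = √136*(-30) = (2*√34)*(-30) = -60*√34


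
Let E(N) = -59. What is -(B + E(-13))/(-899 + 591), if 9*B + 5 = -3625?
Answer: -1387/924 ≈ -1.5011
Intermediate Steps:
B = -1210/3 (B = -5/9 + (⅑)*(-3625) = -5/9 - 3625/9 = -1210/3 ≈ -403.33)
-(B + E(-13))/(-899 + 591) = -(-1210/3 - 59)/(-899 + 591) = -(-1387)/(3*(-308)) = -(-1387)*(-1)/(3*308) = -1*1387/924 = -1387/924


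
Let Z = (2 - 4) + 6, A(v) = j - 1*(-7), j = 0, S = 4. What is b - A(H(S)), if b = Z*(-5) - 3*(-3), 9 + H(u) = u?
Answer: -18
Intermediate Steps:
H(u) = -9 + u
A(v) = 7 (A(v) = 0 - 1*(-7) = 0 + 7 = 7)
Z = 4 (Z = -2 + 6 = 4)
b = -11 (b = 4*(-5) - 3*(-3) = -20 + 9 = -11)
b - A(H(S)) = -11 - 1*7 = -11 - 7 = -18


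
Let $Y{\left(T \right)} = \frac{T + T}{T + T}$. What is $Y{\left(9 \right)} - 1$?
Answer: $0$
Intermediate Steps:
$Y{\left(T \right)} = 1$ ($Y{\left(T \right)} = \frac{2 T}{2 T} = 2 T \frac{1}{2 T} = 1$)
$Y{\left(9 \right)} - 1 = 1 - 1 = 0$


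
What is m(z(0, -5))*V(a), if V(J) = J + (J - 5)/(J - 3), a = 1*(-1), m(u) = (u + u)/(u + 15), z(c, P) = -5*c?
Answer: 0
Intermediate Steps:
m(u) = 2*u/(15 + u) (m(u) = (2*u)/(15 + u) = 2*u/(15 + u))
a = -1
V(J) = J + (-5 + J)/(-3 + J)
m(z(0, -5))*V(a) = (2*(-5*0)/(15 - 5*0))*((-5 + (-1)**2 - 2*(-1))/(-3 - 1)) = (2*0/(15 + 0))*((-5 + 1 + 2)/(-4)) = (2*0/15)*(-1/4*(-2)) = (2*0*(1/15))*(1/2) = 0*(1/2) = 0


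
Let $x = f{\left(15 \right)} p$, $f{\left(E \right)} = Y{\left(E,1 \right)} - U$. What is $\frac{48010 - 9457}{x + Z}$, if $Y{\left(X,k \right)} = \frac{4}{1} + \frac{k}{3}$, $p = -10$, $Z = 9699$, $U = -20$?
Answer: $\frac{115659}{28367} \approx 4.0772$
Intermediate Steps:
$Y{\left(X,k \right)} = 4 + \frac{k}{3}$ ($Y{\left(X,k \right)} = 4 \cdot 1 + k \frac{1}{3} = 4 + \frac{k}{3}$)
$f{\left(E \right)} = \frac{73}{3}$ ($f{\left(E \right)} = \left(4 + \frac{1}{3} \cdot 1\right) - -20 = \left(4 + \frac{1}{3}\right) + 20 = \frac{13}{3} + 20 = \frac{73}{3}$)
$x = - \frac{730}{3}$ ($x = \frac{73}{3} \left(-10\right) = - \frac{730}{3} \approx -243.33$)
$\frac{48010 - 9457}{x + Z} = \frac{48010 - 9457}{- \frac{730}{3} + 9699} = \frac{38553}{\frac{28367}{3}} = 38553 \cdot \frac{3}{28367} = \frac{115659}{28367}$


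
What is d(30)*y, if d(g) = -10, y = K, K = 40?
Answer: -400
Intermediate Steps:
y = 40
d(30)*y = -10*40 = -400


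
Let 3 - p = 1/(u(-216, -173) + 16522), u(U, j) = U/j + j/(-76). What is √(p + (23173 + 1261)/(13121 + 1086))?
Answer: √44973624993962992038220533/3086862877407 ≈ 2.1725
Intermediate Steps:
u(U, j) = -j/76 + U/j (u(U, j) = U/j + j*(-1/76) = U/j - j/76 = -j/76 + U/j)
p = 651819655/217277601 (p = 3 - 1/((-1/76*(-173) - 216/(-173)) + 16522) = 3 - 1/((173/76 - 216*(-1/173)) + 16522) = 3 - 1/((173/76 + 216/173) + 16522) = 3 - 1/(46345/13148 + 16522) = 3 - 1/217277601/13148 = 3 - 1*13148/217277601 = 3 - 13148/217277601 = 651819655/217277601 ≈ 2.9999)
√(p + (23173 + 1261)/(13121 + 1086)) = √(651819655/217277601 + (23173 + 1261)/(13121 + 1086)) = √(651819655/217277601 + 24434/14207) = √(14569362741419/3086862877407) = √44973624993962992038220533/3086862877407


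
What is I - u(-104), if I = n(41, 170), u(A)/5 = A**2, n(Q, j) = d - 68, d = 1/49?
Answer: -2653251/49 ≈ -54148.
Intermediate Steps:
d = 1/49 ≈ 0.020408
n(Q, j) = -3331/49 (n(Q, j) = 1/49 - 68 = -3331/49)
u(A) = 5*A**2
I = -3331/49 ≈ -67.980
I - u(-104) = -3331/49 - 5*(-104)**2 = -3331/49 - 5*10816 = -3331/49 - 1*54080 = -3331/49 - 54080 = -2653251/49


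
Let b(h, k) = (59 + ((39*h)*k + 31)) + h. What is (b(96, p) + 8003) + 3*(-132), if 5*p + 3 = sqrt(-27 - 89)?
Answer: 27733/5 + 7488*I*sqrt(29)/5 ≈ 5546.6 + 8064.8*I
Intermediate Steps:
p = -3/5 + 2*I*sqrt(29)/5 (p = -3/5 + sqrt(-27 - 89)/5 = -3/5 + sqrt(-116)/5 = -3/5 + (2*I*sqrt(29))/5 = -3/5 + 2*I*sqrt(29)/5 ≈ -0.6 + 2.1541*I)
b(h, k) = 90 + h + 39*h*k (b(h, k) = (59 + (39*h*k + 31)) + h = (59 + (31 + 39*h*k)) + h = (90 + 39*h*k) + h = 90 + h + 39*h*k)
(b(96, p) + 8003) + 3*(-132) = ((90 + 96 + 39*96*(-3/5 + 2*I*sqrt(29)/5)) + 8003) + 3*(-132) = ((90 + 96 + (-11232/5 + 7488*I*sqrt(29)/5)) + 8003) - 396 = ((-10302/5 + 7488*I*sqrt(29)/5) + 8003) - 396 = (29713/5 + 7488*I*sqrt(29)/5) - 396 = 27733/5 + 7488*I*sqrt(29)/5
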